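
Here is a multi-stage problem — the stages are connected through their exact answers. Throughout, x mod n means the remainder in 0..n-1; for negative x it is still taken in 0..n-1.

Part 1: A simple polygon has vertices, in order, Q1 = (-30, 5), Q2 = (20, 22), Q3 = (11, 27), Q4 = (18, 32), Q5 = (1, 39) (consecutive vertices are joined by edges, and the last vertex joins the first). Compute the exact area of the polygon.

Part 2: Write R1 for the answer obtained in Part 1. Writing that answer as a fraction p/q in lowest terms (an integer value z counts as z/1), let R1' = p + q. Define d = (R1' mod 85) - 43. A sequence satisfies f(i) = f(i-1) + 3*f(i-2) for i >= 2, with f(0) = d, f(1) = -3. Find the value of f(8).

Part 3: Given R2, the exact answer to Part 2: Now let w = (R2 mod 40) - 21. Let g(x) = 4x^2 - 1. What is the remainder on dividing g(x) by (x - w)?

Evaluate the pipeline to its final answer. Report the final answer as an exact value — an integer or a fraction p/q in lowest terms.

Part 1: cross terms: (-30*22 - 20*5)=-760, (20*27 - 11*22)=298, (11*32 - 18*27)=-134, (18*39 - 1*32)=670, (1*5 - -30*39)=1175; twice the area = |1249| = 1249; area = 1249/2; answer 1249/2
Part 2: R1 = 1249/2; threaded value p + q = 1251; d = 18; f(2) = 1*(-3) + 3*(18) = 51; iterating: f(2)=51, f(3)=42, f(4)=195, f(5)=321, f(6)=906, f(7)=1869, f(8)=4587; answer 4587
Part 3: R2 = 4587; w = 6; remainder = value at the root: 4*(6)^2 - 1 = (144) + (-1) = 143; answer 143

143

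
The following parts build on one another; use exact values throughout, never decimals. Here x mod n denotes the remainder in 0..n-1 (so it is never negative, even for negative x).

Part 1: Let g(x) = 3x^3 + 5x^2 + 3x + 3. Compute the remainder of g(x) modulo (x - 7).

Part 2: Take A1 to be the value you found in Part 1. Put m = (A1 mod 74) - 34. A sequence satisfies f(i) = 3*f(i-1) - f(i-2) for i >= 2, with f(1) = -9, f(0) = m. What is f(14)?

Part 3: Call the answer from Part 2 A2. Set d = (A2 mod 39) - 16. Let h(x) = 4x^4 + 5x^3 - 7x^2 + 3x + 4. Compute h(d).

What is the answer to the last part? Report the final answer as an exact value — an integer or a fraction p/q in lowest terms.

Part 1: remainder = value at the root: 3*(7)^3 + 5*(7)^2 + 3*(7)^1 + 3 = (1029) + (245) + (21) + (3) = 1298; answer 1298
Part 2: A1 = 1298; m = 6; f(2) = 3*(-9) - 1*(6) = -33; iterating: f(2)=-33, f(3)=-90, f(4)=-237, f(5)=-621, f(6)=-1626, f(7)=-4257, f(8)=-11145, f(9)=-29178, f(10)=-76389, f(11)=-199989, f(12)=-523578, f(13)=-1370745, f(14)=-3588657; answer -3588657
Part 3: A2 = -3588657; d = -10; 4*(-10)^4 + 5*(-10)^3 - 7*(-10)^2 + 3*(-10)^1 + 4 = (40000) + (-5000) + (-700) + (-30) + (4) = 34274; answer 34274

34274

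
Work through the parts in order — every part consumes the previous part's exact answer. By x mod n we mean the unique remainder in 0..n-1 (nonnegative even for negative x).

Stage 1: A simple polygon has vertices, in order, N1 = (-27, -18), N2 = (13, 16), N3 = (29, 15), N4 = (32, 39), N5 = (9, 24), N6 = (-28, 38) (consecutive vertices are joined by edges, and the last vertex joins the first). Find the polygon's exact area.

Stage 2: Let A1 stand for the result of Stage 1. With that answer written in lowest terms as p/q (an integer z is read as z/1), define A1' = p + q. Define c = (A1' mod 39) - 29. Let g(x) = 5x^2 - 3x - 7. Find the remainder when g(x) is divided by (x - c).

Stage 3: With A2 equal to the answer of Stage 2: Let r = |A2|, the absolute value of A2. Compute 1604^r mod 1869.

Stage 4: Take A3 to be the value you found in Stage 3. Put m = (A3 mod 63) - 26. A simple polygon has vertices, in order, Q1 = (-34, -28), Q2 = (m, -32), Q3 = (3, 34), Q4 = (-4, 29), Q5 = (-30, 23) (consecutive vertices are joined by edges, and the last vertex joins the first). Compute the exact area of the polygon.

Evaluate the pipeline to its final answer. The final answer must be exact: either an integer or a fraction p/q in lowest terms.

Stage 1: cross terms: (-27*16 - 13*-18)=-198, (13*15 - 29*16)=-269, (29*39 - 32*15)=651, (32*24 - 9*39)=417, (9*38 - -28*24)=1014, (-28*-18 - -27*38)=1530; twice the area = |3145| = 3145; area = 3145/2; answer 3145/2
Stage 2: A1 = 3145/2; threaded value p + q = 3147; c = -2; remainder = value at the root: 5*(-2)^2 - 3*(-2)^1 - 7 = (20) + (6) + (-7) = 19; answer 19
Stage 3: A2 = 19; r = 19; squarings mod 1869: 1604^1=1604, 1604^2=1072, 1604^4=1618, 1604^8=1324, 1604^16=1723; 1604^19 = 1604^1 * 1604^2 * 1604^16 = 701 (mod 1869); answer 701
Stage 4: A3 = 701; m = -18; cross terms: (-34*-32 - -18*-28)=584, (-18*34 - 3*-32)=-516, (3*29 - -4*34)=223, (-4*23 - -30*29)=778, (-30*-28 - -34*23)=1622; twice the area = |2691| = 2691; area = 2691/2; answer 2691/2

2691/2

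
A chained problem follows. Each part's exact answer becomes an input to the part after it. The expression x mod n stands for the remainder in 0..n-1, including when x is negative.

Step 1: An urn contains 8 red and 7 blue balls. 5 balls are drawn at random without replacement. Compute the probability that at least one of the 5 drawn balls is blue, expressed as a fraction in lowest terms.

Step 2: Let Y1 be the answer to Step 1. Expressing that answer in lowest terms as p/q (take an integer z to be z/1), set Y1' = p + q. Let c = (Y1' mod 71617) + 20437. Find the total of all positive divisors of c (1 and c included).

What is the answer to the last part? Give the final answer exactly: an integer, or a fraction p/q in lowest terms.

Step 1: total draws C(15,5) = 3003; complement C(8,5) = 56; favorable 3003 - 56 = 2947; P = 421/429; answer 421/429
Step 2: Y1 = 421/429; threaded value p + q = 850; c = 21287; 21287 = 7 * 3041; sigma = (1 + 7) * (1 + 3041) = 8 * 3042 = 24336; answer 24336

24336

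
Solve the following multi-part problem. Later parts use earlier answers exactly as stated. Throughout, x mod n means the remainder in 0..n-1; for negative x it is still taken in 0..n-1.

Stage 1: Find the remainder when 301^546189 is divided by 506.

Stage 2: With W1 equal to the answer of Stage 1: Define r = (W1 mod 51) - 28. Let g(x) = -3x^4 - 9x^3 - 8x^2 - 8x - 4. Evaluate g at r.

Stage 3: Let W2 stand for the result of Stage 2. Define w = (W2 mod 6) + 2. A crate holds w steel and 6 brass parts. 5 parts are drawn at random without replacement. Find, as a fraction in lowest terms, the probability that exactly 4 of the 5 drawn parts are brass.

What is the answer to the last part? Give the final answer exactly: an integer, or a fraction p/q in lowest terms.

5/44

Stage 1: squarings mod 506: 301^1=301, 301^2=27, 301^4=223, 301^8=141, 301^16=147, 301^32=357, 301^64=443, 301^128=427, 301^256=169, 301^512=225, 301^1024=25, 301^2048=119, 301^4096=499, 301^8192=49, 301^16384=377, 301^32768=449, 301^65536=213, 301^131072=335, 301^262144=399, 301^524288=317; 301^546189 = 301^1 * 301^4 * 301^8 * 301^128 * 301^256 * 301^1024 * 301^4096 * 301^16384 * 301^524288 = 179 (mod 506); answer 179
Stage 2: W1 = 179; r = -2; -3*(-2)^4 - 9*(-2)^3 - 8*(-2)^2 - 8*(-2)^1 - 4 = (-48) + (72) + (-32) + (16) + (-4) = 4; answer 4
Stage 3: W2 = 4; w = 6; total draws C(12,5) = 792; favorable C(6,4)*C(6,1) = 90; P = 5/44; answer 5/44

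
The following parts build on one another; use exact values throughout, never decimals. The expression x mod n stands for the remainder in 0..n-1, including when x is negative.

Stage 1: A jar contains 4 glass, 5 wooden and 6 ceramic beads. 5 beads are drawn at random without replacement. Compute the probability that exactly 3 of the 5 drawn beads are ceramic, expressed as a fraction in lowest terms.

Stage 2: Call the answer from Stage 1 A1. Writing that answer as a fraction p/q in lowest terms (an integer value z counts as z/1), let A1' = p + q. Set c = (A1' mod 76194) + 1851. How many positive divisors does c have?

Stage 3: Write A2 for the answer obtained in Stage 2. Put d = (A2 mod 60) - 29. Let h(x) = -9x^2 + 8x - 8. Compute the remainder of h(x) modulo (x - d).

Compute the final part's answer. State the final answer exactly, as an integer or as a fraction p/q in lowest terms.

-4953

Stage 1: total draws C(15,5) = 3003; favorable C(6,3)*C(9,2) = 720; P = 240/1001; answer 240/1001
Stage 2: A1 = 240/1001; threaded value p + q = 1241; c = 3092; 3092 = 2^2 * 773; number of divisors = (2+1) * (1+1) = 6; answer 6
Stage 3: A2 = 6; d = -23; remainder = value at the root: -9*(-23)^2 + 8*(-23)^1 - 8 = (-4761) + (-184) + (-8) = -4953; answer -4953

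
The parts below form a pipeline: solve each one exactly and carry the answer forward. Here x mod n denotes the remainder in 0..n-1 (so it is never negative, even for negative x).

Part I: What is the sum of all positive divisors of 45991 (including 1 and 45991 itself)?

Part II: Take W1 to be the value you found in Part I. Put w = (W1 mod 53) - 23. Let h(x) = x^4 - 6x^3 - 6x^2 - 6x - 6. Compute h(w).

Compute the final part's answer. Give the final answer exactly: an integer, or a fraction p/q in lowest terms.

Part I: 45991 = 11 * 37 * 113; sigma = (1 + 11) * (1 + 37) * (1 + 113) = 12 * 38 * 114 = 51984; answer 51984
Part II: W1 = 51984; w = 21; 1*(21)^4 - 6*(21)^3 - 6*(21)^2 - 6*(21)^1 - 6 = (194481) + (-55566) + (-2646) + (-126) + (-6) = 136137; answer 136137

136137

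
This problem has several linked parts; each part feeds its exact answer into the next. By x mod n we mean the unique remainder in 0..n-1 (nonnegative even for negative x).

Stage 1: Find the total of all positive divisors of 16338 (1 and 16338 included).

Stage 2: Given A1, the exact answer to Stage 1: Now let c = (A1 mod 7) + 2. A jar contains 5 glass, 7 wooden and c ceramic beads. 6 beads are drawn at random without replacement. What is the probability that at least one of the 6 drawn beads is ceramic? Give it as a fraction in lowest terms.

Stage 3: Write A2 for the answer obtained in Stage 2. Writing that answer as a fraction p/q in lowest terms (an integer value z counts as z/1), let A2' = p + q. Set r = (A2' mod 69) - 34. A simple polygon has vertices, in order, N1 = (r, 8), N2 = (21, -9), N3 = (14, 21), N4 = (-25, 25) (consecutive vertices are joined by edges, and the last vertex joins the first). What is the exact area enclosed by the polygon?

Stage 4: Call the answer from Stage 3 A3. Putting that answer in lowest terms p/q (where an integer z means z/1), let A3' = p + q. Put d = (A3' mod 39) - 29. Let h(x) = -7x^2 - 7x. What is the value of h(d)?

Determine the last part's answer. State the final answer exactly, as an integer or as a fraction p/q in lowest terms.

-2940

Stage 1: 16338 = 2 * 3 * 7 * 389; sigma = (1 + 2) * (1 + 3) * (1 + 7) * (1 + 389) = 3 * 4 * 8 * 390 = 37440; answer 37440
Stage 2: A1 = 37440; c = 6; total draws C(18,6) = 18564; complement C(12,6) = 924; favorable 18564 - 924 = 17640; P = 210/221; answer 210/221
Stage 3: A2 = 210/221; threaded value p + q = 431; r = -17; cross terms: (-17*-9 - 21*8)=-15, (21*21 - 14*-9)=567, (14*25 - -25*21)=875, (-25*8 - -17*25)=225; twice the area = |1652| = 1652; area = 826; answer 826
Stage 4: A3 = 826; threaded value p + q = 827; d = -21; -7*(-21)^2 - 7*(-21)^1 = (-3087) + (147) = -2940; answer -2940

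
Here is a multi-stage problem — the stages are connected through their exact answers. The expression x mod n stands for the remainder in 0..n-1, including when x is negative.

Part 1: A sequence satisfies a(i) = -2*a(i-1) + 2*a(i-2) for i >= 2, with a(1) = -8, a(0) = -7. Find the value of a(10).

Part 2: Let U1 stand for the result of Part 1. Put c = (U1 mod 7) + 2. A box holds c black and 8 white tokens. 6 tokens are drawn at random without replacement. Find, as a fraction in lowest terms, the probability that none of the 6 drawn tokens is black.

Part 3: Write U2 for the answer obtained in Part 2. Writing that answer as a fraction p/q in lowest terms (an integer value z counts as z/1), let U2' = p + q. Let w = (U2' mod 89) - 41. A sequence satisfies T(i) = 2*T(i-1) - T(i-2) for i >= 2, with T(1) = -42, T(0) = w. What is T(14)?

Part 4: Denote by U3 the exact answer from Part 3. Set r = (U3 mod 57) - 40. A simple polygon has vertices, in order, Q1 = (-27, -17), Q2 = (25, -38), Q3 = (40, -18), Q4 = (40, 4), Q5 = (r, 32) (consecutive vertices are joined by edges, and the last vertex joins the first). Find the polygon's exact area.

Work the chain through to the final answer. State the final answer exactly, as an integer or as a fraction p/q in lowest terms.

Part 1: a(2) = -2*(-8) + 2*(-7) = 2; iterating: a(2)=2, a(3)=-20, a(4)=44, a(5)=-128, a(6)=344, a(7)=-944, a(8)=2576, a(9)=-7040, a(10)=19232; answer 19232
Part 2: U1 = 19232; c = 5; total draws C(13,6) = 1716; favorable C(8,6) = 28; P = 7/429; answer 7/429
Part 3: U2 = 7/429; threaded value p + q = 436; w = 39; T(2) = 2*(-42) - 1*(39) = -123; iterating: T(2)=-123, T(3)=-204, T(4)=-285, T(5)=-366, T(6)=-447, T(7)=-528, T(8)=-609, T(9)=-690, T(10)=-771, T(11)=-852, T(12)=-933, T(13)=-1014, T(14)=-1095; answer -1095
Part 4: U3 = -1095; r = 5; cross terms: (-27*-38 - 25*-17)=1451, (25*-18 - 40*-38)=1070, (40*4 - 40*-18)=880, (40*32 - 5*4)=1260, (5*-17 - -27*32)=779; twice the area = |5440| = 5440; area = 2720; answer 2720

2720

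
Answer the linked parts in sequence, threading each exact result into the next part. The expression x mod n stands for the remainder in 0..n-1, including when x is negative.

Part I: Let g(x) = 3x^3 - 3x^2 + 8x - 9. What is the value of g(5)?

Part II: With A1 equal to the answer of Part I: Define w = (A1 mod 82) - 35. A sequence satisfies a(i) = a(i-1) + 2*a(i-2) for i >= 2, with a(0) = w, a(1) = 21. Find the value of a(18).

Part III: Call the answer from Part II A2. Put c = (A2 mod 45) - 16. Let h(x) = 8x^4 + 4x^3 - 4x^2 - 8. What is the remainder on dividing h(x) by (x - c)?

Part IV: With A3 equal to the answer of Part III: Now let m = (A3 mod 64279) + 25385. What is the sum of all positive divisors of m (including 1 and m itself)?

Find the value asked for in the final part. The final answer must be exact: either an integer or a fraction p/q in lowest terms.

72576

Part I: 3*(5)^3 - 3*(5)^2 + 8*(5)^1 - 9 = (375) + (-75) + (40) + (-9) = 331; answer 331
Part II: A1 = 331; w = -32; a(2) = 1*(21) + 2*(-32) = -43; iterating: a(2)=-43, a(3)=-1, a(4)=-87, a(5)=-89, a(6)=-263, a(7)=-441, a(8)=-967, a(9)=-1849, a(10)=-3783, a(11)=-7481, a(12)=-15047, a(13)=-30009, a(14)=-60103, a(15)=-120121, a(16)=-240327, a(17)=-480569, a(18)=-961223; answer -961223
Part III: A2 = -961223; c = 6; remainder = value at the root: 8*(6)^4 + 4*(6)^3 - 4*(6)^2 - 8 = (10368) + (864) + (-144) + (-8) = 11080; answer 11080
Part IV: A3 = 11080; m = 36465; 36465 = 3 * 5 * 11 * 13 * 17; sigma = (1 + 3) * (1 + 5) * (1 + 11) * (1 + 13) * (1 + 17) = 4 * 6 * 12 * 14 * 18 = 72576; answer 72576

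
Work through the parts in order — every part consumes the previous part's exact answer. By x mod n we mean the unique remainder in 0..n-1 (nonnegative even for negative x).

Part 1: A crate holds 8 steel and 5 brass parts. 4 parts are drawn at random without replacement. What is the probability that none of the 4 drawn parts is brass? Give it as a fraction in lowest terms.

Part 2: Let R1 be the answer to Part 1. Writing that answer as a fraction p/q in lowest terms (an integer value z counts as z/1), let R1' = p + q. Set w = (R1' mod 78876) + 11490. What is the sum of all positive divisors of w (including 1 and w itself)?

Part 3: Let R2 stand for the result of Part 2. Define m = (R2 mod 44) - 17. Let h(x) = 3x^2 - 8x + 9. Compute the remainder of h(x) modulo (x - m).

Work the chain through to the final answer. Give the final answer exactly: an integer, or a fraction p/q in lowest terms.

Part 1: total draws C(13,4) = 715; favorable C(8,4) = 70; P = 14/143; answer 14/143
Part 2: R1 = 14/143; threaded value p + q = 157; w = 11647; 11647 = 19 * 613; sigma = (1 + 19) * (1 + 613) = 20 * 614 = 12280; answer 12280
Part 3: R2 = 12280; m = -13; remainder = value at the root: 3*(-13)^2 - 8*(-13)^1 + 9 = (507) + (104) + (9) = 620; answer 620

620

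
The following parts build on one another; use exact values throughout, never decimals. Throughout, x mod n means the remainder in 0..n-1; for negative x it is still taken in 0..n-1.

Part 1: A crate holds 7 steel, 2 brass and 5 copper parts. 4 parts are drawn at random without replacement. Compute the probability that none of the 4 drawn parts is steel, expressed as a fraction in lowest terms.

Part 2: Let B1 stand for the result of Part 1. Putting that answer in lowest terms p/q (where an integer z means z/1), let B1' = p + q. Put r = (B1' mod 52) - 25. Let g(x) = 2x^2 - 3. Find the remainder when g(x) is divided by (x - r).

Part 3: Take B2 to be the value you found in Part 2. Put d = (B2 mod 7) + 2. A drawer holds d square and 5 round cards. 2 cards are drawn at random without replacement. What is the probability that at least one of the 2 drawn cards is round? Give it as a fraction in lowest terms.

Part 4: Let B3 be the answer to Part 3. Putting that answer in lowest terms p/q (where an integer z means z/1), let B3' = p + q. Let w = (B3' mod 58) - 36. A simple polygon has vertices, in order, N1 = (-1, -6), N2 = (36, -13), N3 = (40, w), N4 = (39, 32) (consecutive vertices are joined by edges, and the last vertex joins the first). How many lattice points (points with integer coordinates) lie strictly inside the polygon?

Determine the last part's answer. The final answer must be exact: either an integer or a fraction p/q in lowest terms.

910

Part 1: total draws C(14,4) = 1001; favorable C(7,4) = 35; P = 5/143; answer 5/143
Part 2: B1 = 5/143; threaded value p + q = 148; r = 19; remainder = value at the root: 2*(19)^2 - 3 = (722) + (-3) = 719; answer 719
Part 3: B2 = 719; d = 7; total draws C(12,2) = 66; complement C(7,2) = 21; favorable 66 - 21 = 45; P = 15/22; answer 15/22
Part 4: B3 = 15/22; threaded value p + q = 37; w = 1; cross terms: (-1*-13 - 36*-6)=229, (36*1 - 40*-13)=556, (40*32 - 39*1)=1241, (39*-6 - -1*32)=-202; twice the area = |1824| = 1824; area = 912; boundary points = 1 + 2 + 1 + 2 = 6; strictly interior points = area - boundary/2 + 1 = 910; answer 910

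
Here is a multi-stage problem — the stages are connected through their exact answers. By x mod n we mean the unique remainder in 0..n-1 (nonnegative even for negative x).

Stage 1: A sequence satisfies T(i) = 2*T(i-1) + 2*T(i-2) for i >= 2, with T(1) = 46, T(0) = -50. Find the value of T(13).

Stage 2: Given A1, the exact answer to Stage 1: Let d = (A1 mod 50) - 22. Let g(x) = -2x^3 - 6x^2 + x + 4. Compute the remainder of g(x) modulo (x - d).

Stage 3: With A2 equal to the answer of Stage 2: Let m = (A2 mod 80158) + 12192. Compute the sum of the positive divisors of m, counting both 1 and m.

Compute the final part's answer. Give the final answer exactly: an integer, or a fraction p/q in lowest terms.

29960

Stage 1: T(2) = 2*(46) + 2*(-50) = -8; iterating: T(2)=-8, T(3)=76, T(4)=136, T(5)=424, T(6)=1120, T(7)=3088, T(8)=8416, T(9)=23008, T(10)=62848, T(11)=171712, T(12)=469120, T(13)=1281664; answer 1281664
Stage 2: A1 = 1281664; d = -8; remainder = value at the root: -2*(-8)^3 - 6*(-8)^2 + 1*(-8)^1 + 4 = (1024) + (-384) + (-8) + (4) = 636; answer 636
Stage 3: A2 = 636; m = 12828; 12828 = 2^2 * 3 * 1069; sigma = (1 + 2 + 4) * (1 + 3) * (1 + 1069) = 7 * 4 * 1070 = 29960; answer 29960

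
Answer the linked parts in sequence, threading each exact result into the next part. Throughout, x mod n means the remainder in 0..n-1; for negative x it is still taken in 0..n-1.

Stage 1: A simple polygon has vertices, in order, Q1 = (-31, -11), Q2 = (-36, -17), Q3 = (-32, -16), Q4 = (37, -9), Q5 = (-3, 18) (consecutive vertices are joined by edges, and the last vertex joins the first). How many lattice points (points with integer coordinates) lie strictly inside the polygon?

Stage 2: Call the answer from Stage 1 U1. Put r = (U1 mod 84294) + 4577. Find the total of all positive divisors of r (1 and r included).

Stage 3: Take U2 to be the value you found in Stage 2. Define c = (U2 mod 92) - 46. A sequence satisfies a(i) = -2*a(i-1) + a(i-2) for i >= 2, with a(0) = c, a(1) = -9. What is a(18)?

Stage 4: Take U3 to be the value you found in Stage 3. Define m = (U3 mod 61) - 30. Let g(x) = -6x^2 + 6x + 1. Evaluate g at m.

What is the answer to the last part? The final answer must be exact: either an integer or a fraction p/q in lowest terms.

Stage 1: cross terms: (-31*-17 - -36*-11)=131, (-36*-16 - -32*-17)=32, (-32*-9 - 37*-16)=880, (37*18 - -3*-9)=639, (-3*-11 - -31*18)=591; twice the area = |2273| = 2273; area = 2273/2; boundary points = 1 + 1 + 1 + 1 + 1 = 5; strictly interior points = area - boundary/2 + 1 = 1135; answer 1135
Stage 2: U1 = 1135; r = 5712; 5712 = 2^4 * 3 * 7 * 17; sigma = (1 + 2 + 4 + 8 + 16) * (1 + 3) * (1 + 7) * (1 + 17) = 31 * 4 * 8 * 18 = 17856; answer 17856
Stage 3: U2 = 17856; c = -38; a(2) = -2*(-9) + 1*(-38) = -20; iterating: a(2)=-20, a(3)=31, a(4)=-82, a(5)=195, a(6)=-472, a(7)=1139, a(8)=-2750, a(9)=6639, a(10)=-16028, a(11)=38695, a(12)=-93418, a(13)=225531, a(14)=-544480, a(15)=1314491, a(16)=-3173462, a(17)=7661415, a(18)=-18496292; answer -18496292
Stage 4: U3 = -18496292; m = -24; -6*(-24)^2 + 6*(-24)^1 + 1 = (-3456) + (-144) + (1) = -3599; answer -3599

-3599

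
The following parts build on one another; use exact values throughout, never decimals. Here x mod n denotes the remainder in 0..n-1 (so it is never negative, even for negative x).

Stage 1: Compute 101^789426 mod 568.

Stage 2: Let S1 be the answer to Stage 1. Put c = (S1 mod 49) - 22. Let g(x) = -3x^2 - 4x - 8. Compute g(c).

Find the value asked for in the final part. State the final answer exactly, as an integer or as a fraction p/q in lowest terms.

-1288

Stage 1: squarings mod 568: 101^1=101, 101^2=545, 101^4=529, 101^8=385, 101^16=545, 101^32=529, 101^64=385, 101^128=545, 101^256=529, 101^512=385, 101^1024=545, 101^2048=529, 101^4096=385, 101^8192=545, 101^16384=529, 101^32768=385, 101^65536=545, 101^131072=529, 101^262144=385, 101^524288=545; 101^789426 = 101^2 * 101^16 * 101^32 * 101^128 * 101^256 * 101^512 * 101^2048 * 101^262144 * 101^524288 = 385 (mod 568); answer 385
Stage 2: S1 = 385; c = 20; -3*(20)^2 - 4*(20)^1 - 8 = (-1200) + (-80) + (-8) = -1288; answer -1288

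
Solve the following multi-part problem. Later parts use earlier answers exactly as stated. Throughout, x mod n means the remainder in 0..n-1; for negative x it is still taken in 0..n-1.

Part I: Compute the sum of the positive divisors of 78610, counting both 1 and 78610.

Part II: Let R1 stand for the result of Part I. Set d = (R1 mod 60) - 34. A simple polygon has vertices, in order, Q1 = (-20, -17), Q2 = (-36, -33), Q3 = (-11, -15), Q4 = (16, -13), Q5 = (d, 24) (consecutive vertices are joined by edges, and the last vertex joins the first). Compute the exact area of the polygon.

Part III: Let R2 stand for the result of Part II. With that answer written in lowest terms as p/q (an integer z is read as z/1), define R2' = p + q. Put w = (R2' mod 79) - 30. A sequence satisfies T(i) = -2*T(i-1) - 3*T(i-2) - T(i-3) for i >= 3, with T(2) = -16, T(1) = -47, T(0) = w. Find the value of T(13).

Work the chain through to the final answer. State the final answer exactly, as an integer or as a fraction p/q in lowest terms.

-12718

Part I: 78610 = 2 * 5 * 7 * 1123; sigma = (1 + 2) * (1 + 5) * (1 + 7) * (1 + 1123) = 3 * 6 * 8 * 1124 = 161856; answer 161856
Part II: R1 = 161856; d = 2; cross terms: (-20*-33 - -36*-17)=48, (-36*-15 - -11*-33)=177, (-11*-13 - 16*-15)=383, (16*24 - 2*-13)=410, (2*-17 - -20*24)=446; twice the area = |1464| = 1464; area = 732; answer 732
Part III: R2 = 732; threaded value p + q = 733; w = -8; T(3) = -2*(-16) - 3*(-47) - 1*(-8) = 181; iterating: T(3)=181, T(4)=-267, T(5)=7, T(6)=606, T(7)=-966, T(8)=107, T(9)=2078, T(10)=-3511, T(11)=681, T(12)=7093, T(13)=-12718; answer -12718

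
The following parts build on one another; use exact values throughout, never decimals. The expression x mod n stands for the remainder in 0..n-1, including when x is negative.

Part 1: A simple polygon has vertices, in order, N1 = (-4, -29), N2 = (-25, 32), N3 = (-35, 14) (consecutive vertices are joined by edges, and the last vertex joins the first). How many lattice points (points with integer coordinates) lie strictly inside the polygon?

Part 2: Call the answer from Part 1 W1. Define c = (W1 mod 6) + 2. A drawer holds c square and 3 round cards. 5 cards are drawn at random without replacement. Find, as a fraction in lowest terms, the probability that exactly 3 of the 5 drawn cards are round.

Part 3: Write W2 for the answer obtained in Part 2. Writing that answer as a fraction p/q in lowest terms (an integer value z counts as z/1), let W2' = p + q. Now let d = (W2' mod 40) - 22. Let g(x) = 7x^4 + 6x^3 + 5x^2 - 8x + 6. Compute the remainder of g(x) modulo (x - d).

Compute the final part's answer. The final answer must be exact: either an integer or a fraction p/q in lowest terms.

Part 1: cross terms: (-4*32 - -25*-29)=-853, (-25*14 - -35*32)=770, (-35*-29 - -4*14)=1071; twice the area = |988| = 988; area = 494; boundary points = 1 + 2 + 1 = 4; strictly interior points = area - boundary/2 + 1 = 493; answer 493
Part 2: W1 = 493; c = 3; total draws C(6,5) = 6; favorable C(3,3)*C(3,2) = 3; P = 1/2; answer 1/2
Part 3: W2 = 1/2; threaded value p + q = 3; d = -19; remainder = value at the root: 7*(-19)^4 + 6*(-19)^3 + 5*(-19)^2 - 8*(-19)^1 + 6 = (912247) + (-41154) + (1805) + (152) + (6) = 873056; answer 873056

873056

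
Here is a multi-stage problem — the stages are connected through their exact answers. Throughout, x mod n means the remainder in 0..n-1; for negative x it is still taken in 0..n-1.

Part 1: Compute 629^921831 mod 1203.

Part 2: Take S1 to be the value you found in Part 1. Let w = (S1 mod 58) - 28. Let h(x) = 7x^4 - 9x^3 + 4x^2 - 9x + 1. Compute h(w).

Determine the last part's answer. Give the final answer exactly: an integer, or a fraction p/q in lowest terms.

79491

Part 1: squarings mod 1203: 629^1=629, 629^2=1057, 629^4=865, 629^8=1162, 629^16=478, 629^32=1117, 629^64=178, 629^128=406, 629^256=25, 629^512=625, 629^1024=853, 629^2048=997, 629^4096=331, 629^8192=88, 629^16384=526, 629^32768=1189, 629^65536=196, 629^131072=1123, 629^262144=385, 629^524288=256; 629^921831 = 629^1 * 629^2 * 629^4 * 629^32 * 629^64 * 629^128 * 629^4096 * 629^131072 * 629^262144 * 629^524288 = 1178 (mod 1203); answer 1178
Part 2: S1 = 1178; w = -10; 7*(-10)^4 - 9*(-10)^3 + 4*(-10)^2 - 9*(-10)^1 + 1 = (70000) + (9000) + (400) + (90) + (1) = 79491; answer 79491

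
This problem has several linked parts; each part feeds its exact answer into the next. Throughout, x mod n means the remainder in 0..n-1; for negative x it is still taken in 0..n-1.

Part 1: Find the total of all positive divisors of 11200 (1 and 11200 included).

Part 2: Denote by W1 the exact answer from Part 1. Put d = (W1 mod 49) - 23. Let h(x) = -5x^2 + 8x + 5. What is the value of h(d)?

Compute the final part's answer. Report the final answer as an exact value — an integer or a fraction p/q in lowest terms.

-1000

Part 1: 11200 = 2^6 * 5^2 * 7; sigma = (1 + 2 + 4 + 8 + 16 + 32 + 64) * (1 + 5 + 25) * (1 + 7) = 127 * 31 * 8 = 31496; answer 31496
Part 2: W1 = 31496; d = 15; -5*(15)^2 + 8*(15)^1 + 5 = (-1125) + (120) + (5) = -1000; answer -1000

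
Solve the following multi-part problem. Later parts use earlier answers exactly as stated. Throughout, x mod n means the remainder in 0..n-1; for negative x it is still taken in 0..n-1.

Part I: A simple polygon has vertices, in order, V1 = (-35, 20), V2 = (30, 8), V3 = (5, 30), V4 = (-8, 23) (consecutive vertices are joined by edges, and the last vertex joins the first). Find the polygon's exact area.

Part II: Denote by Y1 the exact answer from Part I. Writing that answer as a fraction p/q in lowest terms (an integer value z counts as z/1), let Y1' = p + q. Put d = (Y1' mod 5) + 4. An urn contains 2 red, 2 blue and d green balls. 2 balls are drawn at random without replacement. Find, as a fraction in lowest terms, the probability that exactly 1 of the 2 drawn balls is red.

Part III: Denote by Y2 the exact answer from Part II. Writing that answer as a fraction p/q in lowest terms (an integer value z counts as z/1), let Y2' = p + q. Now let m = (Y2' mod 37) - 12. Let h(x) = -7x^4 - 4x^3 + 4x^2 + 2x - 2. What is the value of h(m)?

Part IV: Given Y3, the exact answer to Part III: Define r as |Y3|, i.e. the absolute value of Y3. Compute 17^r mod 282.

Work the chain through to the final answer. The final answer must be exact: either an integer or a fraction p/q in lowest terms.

119

Part I: cross terms: (-35*8 - 30*20)=-880, (30*30 - 5*8)=860, (5*23 - -8*30)=355, (-8*20 - -35*23)=645; twice the area = |980| = 980; area = 490; answer 490
Part II: Y1 = 490; threaded value p + q = 491; d = 5; total draws C(9,2) = 36; favorable C(2,1)*C(7,1) = 14; P = 7/18; answer 7/18
Part III: Y2 = 7/18; threaded value p + q = 25; m = 13; -7*(13)^4 - 4*(13)^3 + 4*(13)^2 + 2*(13)^1 - 2 = (-199927) + (-8788) + (676) + (26) + (-2) = -208015; answer -208015
Part IV: Y3 = -208015; r = 208015; squarings mod 282: 17^1=17, 17^2=7, 17^4=49, 17^8=145, 17^16=157, 17^32=115, 17^64=253, 17^128=277, 17^256=25, 17^512=61, 17^1024=55, 17^2048=205, 17^4096=7, 17^8192=49, 17^16384=145, 17^32768=157, 17^65536=115, 17^131072=253; 17^208015 = 17^1 * 17^2 * 17^4 * 17^8 * 17^128 * 17^1024 * 17^2048 * 17^8192 * 17^65536 * 17^131072 = 119 (mod 282); answer 119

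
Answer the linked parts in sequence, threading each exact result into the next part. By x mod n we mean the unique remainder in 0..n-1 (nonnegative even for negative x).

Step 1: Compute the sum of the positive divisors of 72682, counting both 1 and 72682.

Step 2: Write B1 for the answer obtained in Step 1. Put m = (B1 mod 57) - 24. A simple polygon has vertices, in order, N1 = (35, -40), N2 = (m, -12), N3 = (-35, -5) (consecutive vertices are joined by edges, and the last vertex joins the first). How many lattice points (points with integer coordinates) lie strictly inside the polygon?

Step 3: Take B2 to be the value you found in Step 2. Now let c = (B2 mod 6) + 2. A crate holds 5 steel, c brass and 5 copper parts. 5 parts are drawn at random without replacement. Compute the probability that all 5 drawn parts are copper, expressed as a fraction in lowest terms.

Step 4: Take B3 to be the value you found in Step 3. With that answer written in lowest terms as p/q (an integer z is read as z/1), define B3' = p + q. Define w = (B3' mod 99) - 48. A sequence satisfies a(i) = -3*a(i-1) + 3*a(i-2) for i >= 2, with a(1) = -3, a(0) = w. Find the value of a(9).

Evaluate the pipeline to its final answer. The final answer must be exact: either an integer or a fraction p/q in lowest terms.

Step 1: 72682 = 2 * 36341; sigma = (1 + 2) * (1 + 36341) = 3 * 36342 = 109026; answer 109026
Step 2: B1 = 109026; m = 18; cross terms: (35*-12 - 18*-40)=300, (18*-5 - -35*-12)=-510, (-35*-40 - 35*-5)=1575; twice the area = |1365| = 1365; area = 1365/2; boundary points = 1 + 1 + 35 = 37; strictly interior points = area - boundary/2 + 1 = 665; answer 665
Step 3: B2 = 665; c = 7; total draws C(17,5) = 6188; favorable C(5,5) = 1; P = 1/6188; answer 1/6188
Step 4: B3 = 1/6188; threaded value p + q = 6189; w = 3; a(2) = -3*(-3) + 3*(3) = 18; iterating: a(2)=18, a(3)=-63, a(4)=243, a(5)=-918, a(6)=3483, a(7)=-13203, a(8)=50058, a(9)=-189783; answer -189783

-189783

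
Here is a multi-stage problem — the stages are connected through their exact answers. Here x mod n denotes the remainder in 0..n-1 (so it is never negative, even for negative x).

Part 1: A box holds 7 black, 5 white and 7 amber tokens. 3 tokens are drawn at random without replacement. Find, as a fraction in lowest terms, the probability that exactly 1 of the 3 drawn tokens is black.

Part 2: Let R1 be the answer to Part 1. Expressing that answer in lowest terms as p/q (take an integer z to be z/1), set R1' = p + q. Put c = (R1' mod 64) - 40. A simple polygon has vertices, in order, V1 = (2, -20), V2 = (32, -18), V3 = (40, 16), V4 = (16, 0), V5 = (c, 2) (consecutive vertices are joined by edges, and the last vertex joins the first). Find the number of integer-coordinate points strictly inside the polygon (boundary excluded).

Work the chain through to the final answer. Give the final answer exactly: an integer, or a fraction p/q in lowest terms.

Part 1: total draws C(19,3) = 969; favorable C(7,1)*C(12,2) = 462; P = 154/323; answer 154/323
Part 2: R1 = 154/323; threaded value p + q = 477; c = -11; cross terms: (2*-18 - 32*-20)=604, (32*16 - 40*-18)=1232, (40*0 - 16*16)=-256, (16*2 - -11*0)=32, (-11*-20 - 2*2)=216; twice the area = |1828| = 1828; area = 914; boundary points = 2 + 2 + 8 + 1 + 1 = 14; strictly interior points = area - boundary/2 + 1 = 908; answer 908

908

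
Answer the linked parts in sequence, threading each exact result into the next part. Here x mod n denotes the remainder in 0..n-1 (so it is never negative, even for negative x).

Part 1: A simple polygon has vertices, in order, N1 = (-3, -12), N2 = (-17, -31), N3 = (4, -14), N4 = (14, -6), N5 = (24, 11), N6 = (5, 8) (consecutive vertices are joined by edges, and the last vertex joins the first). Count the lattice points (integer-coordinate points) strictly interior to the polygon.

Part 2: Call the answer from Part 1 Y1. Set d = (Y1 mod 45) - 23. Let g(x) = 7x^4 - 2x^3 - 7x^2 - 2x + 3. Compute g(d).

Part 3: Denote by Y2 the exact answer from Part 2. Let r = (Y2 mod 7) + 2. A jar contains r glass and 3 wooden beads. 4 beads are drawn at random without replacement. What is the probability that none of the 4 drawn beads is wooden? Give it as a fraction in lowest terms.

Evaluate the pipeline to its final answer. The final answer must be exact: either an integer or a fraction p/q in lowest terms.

1/14

Part 1: cross terms: (-3*-31 - -17*-12)=-111, (-17*-14 - 4*-31)=362, (4*-6 - 14*-14)=172, (14*11 - 24*-6)=298, (24*8 - 5*11)=137, (5*-12 - -3*8)=-36; twice the area = |822| = 822; area = 411; boundary points = 1 + 1 + 2 + 1 + 1 + 4 = 10; strictly interior points = area - boundary/2 + 1 = 407; answer 407
Part 2: Y1 = 407; d = -21; 7*(-21)^4 - 2*(-21)^3 - 7*(-21)^2 - 2*(-21)^1 + 3 = (1361367) + (18522) + (-3087) + (42) + (3) = 1376847; answer 1376847
Part 3: Y2 = 1376847; r = 5; total draws C(8,4) = 70; favorable C(5,4) = 5; P = 1/14; answer 1/14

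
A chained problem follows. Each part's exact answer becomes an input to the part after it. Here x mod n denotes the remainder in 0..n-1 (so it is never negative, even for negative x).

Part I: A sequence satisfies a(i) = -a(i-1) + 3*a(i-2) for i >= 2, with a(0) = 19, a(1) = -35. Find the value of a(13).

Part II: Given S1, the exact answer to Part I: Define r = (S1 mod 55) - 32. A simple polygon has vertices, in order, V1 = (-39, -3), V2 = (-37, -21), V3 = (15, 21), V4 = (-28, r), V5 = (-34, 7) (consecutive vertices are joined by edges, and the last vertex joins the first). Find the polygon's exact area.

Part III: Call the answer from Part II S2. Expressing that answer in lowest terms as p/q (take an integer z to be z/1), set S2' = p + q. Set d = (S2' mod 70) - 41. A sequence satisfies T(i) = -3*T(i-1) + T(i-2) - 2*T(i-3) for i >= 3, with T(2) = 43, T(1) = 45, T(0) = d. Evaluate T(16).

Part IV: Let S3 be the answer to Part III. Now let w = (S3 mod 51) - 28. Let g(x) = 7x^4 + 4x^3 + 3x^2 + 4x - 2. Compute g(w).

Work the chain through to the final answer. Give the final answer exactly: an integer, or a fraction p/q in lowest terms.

209272

Part I: a(2) = -1*(-35) + 3*(19) = 92; iterating: a(2)=92, a(3)=-197, a(4)=473, a(5)=-1064, a(6)=2483, a(7)=-5675, a(8)=13124, a(9)=-30149, a(10)=69521, a(11)=-159968, a(12)=368531, a(13)=-848435; answer -848435
Part II: S1 = -848435; r = 18; cross terms: (-39*-21 - -37*-3)=708, (-37*21 - 15*-21)=-462, (15*18 - -28*21)=858, (-28*7 - -34*18)=416, (-34*-3 - -39*7)=375; twice the area = |1895| = 1895; area = 1895/2; answer 1895/2
Part III: S2 = 1895/2; threaded value p + q = 1897; d = -34; T(3) = -3*(43) + 1*(45) - 2*(-34) = -16; iterating: T(3)=-16, T(4)=1, T(5)=-105, T(6)=348, T(7)=-1151, T(8)=4011, T(9)=-13880, T(10)=47953, T(11)=-165761, T(12)=572996, T(13)=-1980655, T(14)=6846483, T(15)=-23666096, T(16)=81806081; answer 81806081
Part IV: S3 = 81806081; w = 13; 7*(13)^4 + 4*(13)^3 + 3*(13)^2 + 4*(13)^1 - 2 = (199927) + (8788) + (507) + (52) + (-2) = 209272; answer 209272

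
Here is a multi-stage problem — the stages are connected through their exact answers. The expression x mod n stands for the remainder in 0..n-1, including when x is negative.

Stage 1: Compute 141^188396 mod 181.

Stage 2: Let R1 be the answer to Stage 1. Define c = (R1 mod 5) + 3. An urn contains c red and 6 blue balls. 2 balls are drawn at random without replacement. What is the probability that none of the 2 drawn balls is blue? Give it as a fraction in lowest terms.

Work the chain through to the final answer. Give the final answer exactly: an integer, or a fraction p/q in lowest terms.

2/11

Stage 1: squarings mod 181: 141^1=141, 141^2=152, 141^4=117, 141^8=114, 141^16=145, 141^32=29, 141^64=117, 141^128=114, 141^256=145, 141^512=29, 141^1024=117, 141^2048=114, 141^4096=145, 141^8192=29, 141^16384=117, 141^32768=114, 141^65536=145, 141^131072=29; 141^188396 = 141^4 * 141^8 * 141^32 * 141^64 * 141^128 * 141^256 * 141^512 * 141^1024 * 141^2048 * 141^4096 * 141^16384 * 141^32768 * 141^131072 = 82 (mod 181); answer 82
Stage 2: R1 = 82; c = 5; total draws C(11,2) = 55; favorable C(5,2) = 10; P = 2/11; answer 2/11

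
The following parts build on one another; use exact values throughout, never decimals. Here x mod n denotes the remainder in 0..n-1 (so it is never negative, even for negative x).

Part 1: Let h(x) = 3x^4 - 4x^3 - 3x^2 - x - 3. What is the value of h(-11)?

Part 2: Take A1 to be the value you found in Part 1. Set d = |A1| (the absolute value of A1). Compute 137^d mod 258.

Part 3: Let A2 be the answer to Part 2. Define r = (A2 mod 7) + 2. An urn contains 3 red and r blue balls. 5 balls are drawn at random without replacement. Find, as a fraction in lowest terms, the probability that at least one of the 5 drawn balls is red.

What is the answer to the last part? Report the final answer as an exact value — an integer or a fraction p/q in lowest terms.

29/33

Part 1: 3*(-11)^4 - 4*(-11)^3 - 3*(-11)^2 - 1*(-11)^1 - 3 = (43923) + (5324) + (-363) + (11) + (-3) = 48892; answer 48892
Part 2: A1 = 48892; d = 48892; squarings mod 258: 137^1=137, 137^2=193, 137^4=97, 137^8=121, 137^16=193, 137^32=97, 137^64=121, 137^128=193, 137^256=97, 137^512=121, 137^1024=193, 137^2048=97, 137^4096=121, 137^8192=193, 137^16384=97, 137^32768=121; 137^48892 = 137^4 * 137^8 * 137^16 * 137^32 * 137^64 * 137^128 * 137^512 * 137^1024 * 137^2048 * 137^4096 * 137^8192 * 137^32768 = 97 (mod 258); answer 97
Part 3: A2 = 97; r = 8; total draws C(11,5) = 462; complement C(8,5) = 56; favorable 462 - 56 = 406; P = 29/33; answer 29/33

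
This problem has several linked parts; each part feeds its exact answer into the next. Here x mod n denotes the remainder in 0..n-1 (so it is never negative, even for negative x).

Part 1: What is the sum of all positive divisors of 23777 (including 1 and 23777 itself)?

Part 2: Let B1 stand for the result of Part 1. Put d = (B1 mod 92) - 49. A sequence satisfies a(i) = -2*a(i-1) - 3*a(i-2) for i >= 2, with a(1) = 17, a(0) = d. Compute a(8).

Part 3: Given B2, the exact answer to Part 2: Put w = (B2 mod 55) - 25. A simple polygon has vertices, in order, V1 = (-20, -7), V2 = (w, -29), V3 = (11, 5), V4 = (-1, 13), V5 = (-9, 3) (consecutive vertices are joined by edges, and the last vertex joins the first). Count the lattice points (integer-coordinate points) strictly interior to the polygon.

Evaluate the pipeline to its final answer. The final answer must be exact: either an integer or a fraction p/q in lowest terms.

Part 1: 23777 = 13 * 31 * 59; sigma = (1 + 13) * (1 + 31) * (1 + 59) = 14 * 32 * 60 = 26880; answer 26880
Part 2: B1 = 26880; d = -33; a(2) = -2*(17) - 3*(-33) = 65; iterating: a(2)=65, a(3)=-181, a(4)=167, a(5)=209, a(6)=-919, a(7)=1211, a(8)=335; answer 335
Part 3: B2 = 335; w = -20; cross terms: (-20*-29 - -20*-7)=440, (-20*5 - 11*-29)=219, (11*13 - -1*5)=148, (-1*3 - -9*13)=114, (-9*-7 - -20*3)=123; twice the area = |1044| = 1044; area = 522; boundary points = 22 + 1 + 4 + 2 + 1 = 30; strictly interior points = area - boundary/2 + 1 = 508; answer 508

508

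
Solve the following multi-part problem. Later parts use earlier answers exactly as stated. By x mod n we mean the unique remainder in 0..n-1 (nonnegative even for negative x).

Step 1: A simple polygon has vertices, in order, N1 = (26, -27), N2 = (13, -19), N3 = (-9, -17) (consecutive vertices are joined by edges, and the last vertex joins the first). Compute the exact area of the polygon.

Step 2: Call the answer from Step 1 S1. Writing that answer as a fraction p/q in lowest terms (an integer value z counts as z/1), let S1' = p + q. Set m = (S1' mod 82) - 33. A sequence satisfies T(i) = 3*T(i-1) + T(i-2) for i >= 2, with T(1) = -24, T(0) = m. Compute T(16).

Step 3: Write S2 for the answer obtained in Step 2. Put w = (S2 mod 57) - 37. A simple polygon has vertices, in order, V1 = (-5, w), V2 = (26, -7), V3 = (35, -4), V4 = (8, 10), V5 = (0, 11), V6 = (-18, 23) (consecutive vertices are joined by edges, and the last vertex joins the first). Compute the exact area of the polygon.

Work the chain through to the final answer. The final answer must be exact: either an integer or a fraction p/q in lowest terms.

Step 1: cross terms: (26*-19 - 13*-27)=-143, (13*-17 - -9*-19)=-392, (-9*-27 - 26*-17)=685; twice the area = |150| = 150; area = 75; answer 75
Step 2: S1 = 75; threaded value p + q = 76; m = 43; T(2) = 3*(-24) + 1*(43) = -29; iterating: T(2)=-29, T(3)=-111, T(4)=-362, T(5)=-1197, T(6)=-3953, T(7)=-13056, T(8)=-43121, T(9)=-142419, T(10)=-470378, T(11)=-1553553, T(12)=-5131037, T(13)=-16946664, T(14)=-55971029, T(15)=-184859751, T(16)=-610550282; answer -610550282
Step 3: S2 = -610550282; w = -6; cross terms: (-5*-7 - 26*-6)=191, (26*-4 - 35*-7)=141, (35*10 - 8*-4)=382, (8*11 - 0*10)=88, (0*23 - -18*11)=198, (-18*-6 - -5*23)=223; twice the area = |1223| = 1223; area = 1223/2; answer 1223/2

1223/2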